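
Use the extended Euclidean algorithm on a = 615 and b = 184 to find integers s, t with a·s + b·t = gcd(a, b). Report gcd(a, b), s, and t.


Euclidean algorithm on (615, 184) — divide until remainder is 0:
  615 = 3 · 184 + 63
  184 = 2 · 63 + 58
  63 = 1 · 58 + 5
  58 = 11 · 5 + 3
  5 = 1 · 3 + 2
  3 = 1 · 2 + 1
  2 = 2 · 1 + 0
gcd(615, 184) = 1.
Track Bezout coefficients alongside the remainders: start with r₀ = 615 = a·1 + b·0 (s = 1, t = 0) and r₁ = 184 = a·0 + b·1 (s = 0, t = 1); each new remainder r_{k+1} = r_{k-1} − q_k·r_k inherits s_{k+1} = s_{k-1} − q_k·s_k, t_{k+1} = t_{k-1} − q_k·t_k, so r_k = a·s_k + b·t_k at every step:
  q = 3: r = 63, s = 1 − 3·0 = 1, t = 0 − 3·1 = -3  (check: 615·1 + 184·(-3) = 63)
  q = 2: r = 58, s = 0 − 2·1 = -2, t = 1 − 2·(-3) = 7  (check: 615·(-2) + 184·7 = 58)
  q = 1: r = 5, s = 1 − 1·(-2) = 3, t = -3 − 1·7 = -10  (check: 615·3 + 184·(-10) = 5)
  q = 11: r = 3, s = -2 − 11·3 = -35, t = 7 − 11·(-10) = 117  (check: 615·(-35) + 184·117 = 3)
  q = 1: r = 2, s = 3 − 1·(-35) = 38, t = -10 − 1·117 = -127  (check: 615·38 + 184·(-127) = 2)
  q = 1: r = 1, s = -35 − 1·38 = -73, t = 117 − 1·(-127) = 244  (check: 615·(-73) + 184·244 = 1)
The row with r = 1 (the gcd) gives the Bezout coefficients s = -73, t = 244.
Result: 615 · (-73) + 184 · (244) = 1.

gcd(615, 184) = 1; s = -73, t = 244 (check: 615·(-73) + 184·244 = 1).


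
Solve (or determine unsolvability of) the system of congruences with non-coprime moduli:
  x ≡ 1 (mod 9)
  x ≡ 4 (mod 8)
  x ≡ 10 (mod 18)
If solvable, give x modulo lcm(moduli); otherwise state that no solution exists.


Moduli 9, 8, 18 are not pairwise coprime, so CRT works modulo lcm(m_i) when all pairwise compatibility conditions hold.
Pairwise compatibility: gcd(m_i, m_j) must divide a_i - a_j for every pair.
Merge one congruence at a time:
  Start: x ≡ 1 (mod 9).
  Combine with x ≡ 4 (mod 8): gcd(9, 8) = 1; 4 - 1 = 3, which IS divisible by 1, so compatible.
    Write x = 1 + 9·t and substitute into x ≡ 4 (mod 8): 9·t ≡ 4 − 1 = 3 (mod 8).
    Reduce coefficients mod 8: 1·t ≡ 3 (mod 8).
    So t ≡ 3 (mod 8).
    Then x = 1 + 9·3 = 28, valid modulo lcm(9, 8) = 72: x ≡ 28 (mod 72).
  Combine with x ≡ 10 (mod 18): gcd(72, 18) = 18; 10 - 28 = -18, which IS divisible by 18, so compatible.
    Write x = 28 + 72·t and substitute into x ≡ 10 (mod 18): 72·t ≡ 10 − 28 = -18 (mod 18).
    Divide the congruence (and modulus) by g = 18: 4·t ≡ -1 (mod 1).
    Modulo 1 every t works; take t = 0.
    Then x = 28 + 72·0 = 28, valid modulo lcm(72, 18) = 72: x ≡ 28 (mod 72).
Verify: 28 mod 9 = 1, 28 mod 8 = 4, 28 mod 18 = 10.

x ≡ 28 (mod 72).


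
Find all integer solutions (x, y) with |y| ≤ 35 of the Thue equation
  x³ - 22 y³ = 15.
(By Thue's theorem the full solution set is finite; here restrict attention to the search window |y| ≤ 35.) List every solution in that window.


The equation is x³ - 22y³ = 15. For fixed y, x³ = 22·y³ + 15, so a solution requires the RHS to be a perfect cube.
Strategy: iterate y from -35 to 35, compute RHS = 22·y³ + 15, and check whether it is a (positive or negative) perfect cube.
Check small values of y:
  y = 0: RHS = 15 is not a perfect cube.
  y = 1: RHS = 37 is not a perfect cube.
  y = -1: RHS = -7 is not a perfect cube.
  y = 2: RHS = 191 is not a perfect cube.
  y = -2: RHS = -161 is not a perfect cube.
  y = 3: RHS = 609 is not a perfect cube.
  y = -3: RHS = -579 is not a perfect cube.
Continuing the search up to |y| = 35 finds no solutions either.
No (x, y) in the scanned range satisfies the equation.

No integer solutions with |y| ≤ 35.


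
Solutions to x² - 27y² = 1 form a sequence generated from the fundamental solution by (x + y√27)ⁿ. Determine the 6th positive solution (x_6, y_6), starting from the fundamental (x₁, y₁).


Step 1: Find the fundamental solution (x₁, y₁) of x² - 27y² = 1.
  Expand √27 as a continued fraction. a₀ = ⌊√27⌋ = 5; iterate m_{k+1} = d_k·a_k − m_k, d_{k+1} = (27 − m_{k+1}²)/d_k, a_{k+1} = ⌊(a₀ + m_{k+1})/d_{k+1}⌋ (starting m₀ = 0, d₀ = 1), with convergents p_k = a_k·p_{k-1} + p_{k-2}, q_k = a_k·q_{k-1} + q_{k-2} (p₋₁ = 1, q₋₁ = 0):
  k = 0: a₀ = 5; p₀/q₀ = 5/1; p₀² − 27·q₀² = 25 − 27 = -2.
  k = 1: m = 5, d = 2, a = ⌊(5 + 5)/2⌋ = 5; p/q = (5·5 + 1)/(5·1 + 0) = 26/5; p² − 27·q² = 676 − 675 = 1.
  The first convergent with p² − 27·q² = 1 gives the fundamental solution (x₁, y₁) = (26, 5).
Step 2: Apply the recurrence (x_{n+1}, y_{n+1}) = (x₁x_n + 27y₁y_n, x₁y_n + y₁x_n) repeatedly.
  From (x_1, y_1) = (26, 5): x_2 = 26·26 + 27·5·5 = 1351; y_2 = 26·5 + 5·26 = 260.
  From (x_2, y_2) = (1351, 260): x_3 = 26·1351 + 27·5·260 = 70226; y_3 = 26·260 + 5·1351 = 13515.
  From (x_3, y_3) = (70226, 13515): x_4 = 26·70226 + 27·5·13515 = 3650401; y_4 = 26·13515 + 5·70226 = 702520.
  From (x_4, y_4) = (3650401, 702520): x_5 = 26·3650401 + 27·5·702520 = 189750626; y_5 = 26·702520 + 5·3650401 = 36517525.
  From (x_5, y_5) = (189750626, 36517525): x_6 = 26·189750626 + 27·5·36517525 = 9863382151; y_6 = 26·36517525 + 5·189750626 = 1898208780.
Step 3: Verify x_6² - 27·y_6² = 97286307456665386801 - 97286307456665386800 = 1 (should be 1). ✓

(x_1, y_1) = (26, 5); (x_6, y_6) = (9863382151, 1898208780).


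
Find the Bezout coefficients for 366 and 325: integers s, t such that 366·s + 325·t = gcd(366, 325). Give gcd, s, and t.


Euclidean algorithm on (366, 325) — divide until remainder is 0:
  366 = 1 · 325 + 41
  325 = 7 · 41 + 38
  41 = 1 · 38 + 3
  38 = 12 · 3 + 2
  3 = 1 · 2 + 1
  2 = 2 · 1 + 0
gcd(366, 325) = 1.
Track Bezout coefficients alongside the remainders: start with r₀ = 366 = a·1 + b·0 (s = 1, t = 0) and r₁ = 325 = a·0 + b·1 (s = 0, t = 1); each new remainder r_{k+1} = r_{k-1} − q_k·r_k inherits s_{k+1} = s_{k-1} − q_k·s_k, t_{k+1} = t_{k-1} − q_k·t_k, so r_k = a·s_k + b·t_k at every step:
  q = 1: r = 41, s = 1 − 1·0 = 1, t = 0 − 1·1 = -1  (check: 366·1 + 325·(-1) = 41)
  q = 7: r = 38, s = 0 − 7·1 = -7, t = 1 − 7·(-1) = 8  (check: 366·(-7) + 325·8 = 38)
  q = 1: r = 3, s = 1 − 1·(-7) = 8, t = -1 − 1·8 = -9  (check: 366·8 + 325·(-9) = 3)
  q = 12: r = 2, s = -7 − 12·8 = -103, t = 8 − 12·(-9) = 116  (check: 366·(-103) + 325·116 = 2)
  q = 1: r = 1, s = 8 − 1·(-103) = 111, t = -9 − 1·116 = -125  (check: 366·111 + 325·(-125) = 1)
The row with r = 1 (the gcd) gives the Bezout coefficients s = 111, t = -125.
Result: 366 · (111) + 325 · (-125) = 1.

gcd(366, 325) = 1; s = 111, t = -125 (check: 366·111 + 325·(-125) = 1).


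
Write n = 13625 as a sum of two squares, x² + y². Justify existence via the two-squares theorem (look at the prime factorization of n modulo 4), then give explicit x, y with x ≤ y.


Step 1: Factor n = 13625 = 5^3 · 109.
Step 2: Check the mod-4 condition on each prime factor: 5 ≡ 1 (mod 4), exponent 3; 109 ≡ 1 (mod 4), exponent 1.
All primes ≡ 3 (mod 4) appear to even exponent (or don't appear), so by the two-squares theorem n IS expressible as a sum of two squares.
Step 3: Build a representation. Group n = k² · m with k = 5 and m = 5 · 109 = 545 (a product of primes ≡ 1 (mod 4)); a representation of m scales to one of n via (k·x)² + (k·y)² = k²(x² + y²). Each prime p ≡ 1 (mod 4) is itself a sum of two squares; find a² by testing p − a² for a perfect square:
  5: 5 − 1² = 4 = 2² ⇒ 5 = 1² + 2².
  109: 109 − 1² = 108, 109 − 2² = 105, 109 − 3² = 100 = 10² ⇒ 109 = 3² + 10².
  Combine using the Brahmagupta–Fibonacci identity (a² + b²)(c² + d²) = (ac − bd)² + (ad + bc)² = (ac + bd)² + (ad − bc)²:
  5 · 109 = 545: from (1² + 2²)(3² + 10²), take (1·3 − 2·10, 1·10 + 2·3) = (3 − 20, 10 + 6) = (-17, 16); dropping signs (only squares matter) gives (17, 16); check 17² + 16² = 289 + 256 = 545 ✓.
  Scale by k = 5: (5·17, 5·16) = (85, 80).
Step 4: Order so x ≤ y and verify: 80² + 85² = 6400 + 7225 = 13625 = n. ✓

n = 13625 = 80² + 85² (one valid representation with x ≤ y).


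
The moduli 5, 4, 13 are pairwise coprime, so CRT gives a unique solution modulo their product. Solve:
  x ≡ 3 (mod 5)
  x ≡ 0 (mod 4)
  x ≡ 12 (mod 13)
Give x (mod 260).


Moduli 5, 4, 13 are pairwise coprime; by CRT there is a unique solution modulo M = 5 · 4 · 13 = 260.
Solve pairwise, accumulating the modulus:
  Start with x ≡ 3 (mod 5).
  Combine with x ≡ 0 (mod 4): since gcd(5, 4) = 1, we get a unique residue mod 20.
    Write x = 3 + 5·t and substitute into x ≡ 0 (mod 4): 5·t ≡ 0 − 3 = -3 (mod 4).
    Reduce coefficients mod 4: 1·t ≡ 1 (mod 4).
    So t ≡ 1 (mod 4).
    Then x = 3 + 5·1 = 8, valid modulo lcm(5, 4) = 20: x ≡ 8 (mod 20).
  Combine with x ≡ 12 (mod 13): since gcd(20, 13) = 1, we get a unique residue mod 260.
    Write x = 8 + 20·t and substitute into x ≡ 12 (mod 13): 20·t ≡ 12 − 8 = 4 (mod 13).
    Reduce coefficients mod 13: 7·t ≡ 4 (mod 13).
    The inverse of 7 mod 13 is 2 (since 7·2 = 14 = 1·13 + 1), so t ≡ 2·4 = 8 ≡ 8 (mod 13).
    Then x = 8 + 20·8 = 168, valid modulo lcm(20, 13) = 260: x ≡ 168 (mod 260).
Verify: 168 mod 5 = 3 ✓, 168 mod 4 = 0 ✓, 168 mod 13 = 12 ✓.

x ≡ 168 (mod 260).


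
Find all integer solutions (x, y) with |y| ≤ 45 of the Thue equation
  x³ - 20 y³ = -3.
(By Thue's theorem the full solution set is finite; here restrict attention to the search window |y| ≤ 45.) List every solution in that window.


The equation is x³ - 20y³ = -3. For fixed y, x³ = 20·y³ − 3, so a solution requires the RHS to be a perfect cube.
Strategy: iterate y from -45 to 45, compute RHS = 20·y³ − 3, and check whether it is a (positive or negative) perfect cube.
Check small values of y:
  y = 0: RHS = -3 is not a perfect cube.
  y = 1: RHS = 17 is not a perfect cube.
  y = -1: RHS = -23 is not a perfect cube.
  y = 2: RHS = 157 is not a perfect cube.
  y = -2: RHS = -163 is not a perfect cube.
  y = 3: RHS = 537 is not a perfect cube.
  y = -3: RHS = -543 is not a perfect cube.
Continuing the search up to |y| = 45 finds no solutions either.
No (x, y) in the scanned range satisfies the equation.

No integer solutions with |y| ≤ 45.


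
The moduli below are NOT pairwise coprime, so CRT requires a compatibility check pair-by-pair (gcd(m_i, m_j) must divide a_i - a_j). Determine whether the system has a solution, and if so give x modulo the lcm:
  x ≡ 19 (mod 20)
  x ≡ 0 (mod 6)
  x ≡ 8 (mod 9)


Moduli 20, 6, 9 are not pairwise coprime, so CRT works modulo lcm(m_i) when all pairwise compatibility conditions hold.
Pairwise compatibility: gcd(m_i, m_j) must divide a_i - a_j for every pair.
Merge one congruence at a time:
  Start: x ≡ 19 (mod 20).
  Combine with x ≡ 0 (mod 6): gcd(20, 6) = 2, and 0 - 19 = -19 is NOT divisible by 2.
    ⇒ system is inconsistent (no integer solution).

No solution (the system is inconsistent).


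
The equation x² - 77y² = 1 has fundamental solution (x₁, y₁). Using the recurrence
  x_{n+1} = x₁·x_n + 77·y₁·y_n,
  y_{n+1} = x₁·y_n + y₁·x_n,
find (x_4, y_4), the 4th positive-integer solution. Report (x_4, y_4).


Step 1: Find the fundamental solution (x₁, y₁) of x² - 77y² = 1.
  Expand √77 as a continued fraction. a₀ = ⌊√77⌋ = 8; iterate m_{k+1} = d_k·a_k − m_k, d_{k+1} = (77 − m_{k+1}²)/d_k, a_{k+1} = ⌊(a₀ + m_{k+1})/d_{k+1}⌋ (starting m₀ = 0, d₀ = 1), with convergents p_k = a_k·p_{k-1} + p_{k-2}, q_k = a_k·q_{k-1} + q_{k-2} (p₋₁ = 1, q₋₁ = 0):
  k = 0: a₀ = 8; p₀/q₀ = 8/1; p₀² − 77·q₀² = 64 − 77 = -13.
  k = 1: m = 8, d = 13, a = ⌊(8 + 8)/13⌋ = 1; p/q = (1·8 + 1)/(1·1 + 0) = 9/1; p² − 77·q² = 81 − 77 = 4.
  k = 2: m = 5, d = 4, a = ⌊(8 + 5)/4⌋ = 3; p/q = (3·9 + 8)/(3·1 + 1) = 35/4; p² − 77·q² = 1225 − 1232 = -7.
  k = 3: m = 7, d = 7, a = ⌊(8 + 7)/7⌋ = 2; p/q = (2·35 + 9)/(2·4 + 1) = 79/9; p² − 77·q² = 6241 − 6237 = 4.
  k = 4: m = 7, d = 4, a = ⌊(8 + 7)/4⌋ = 3; p/q = (3·79 + 35)/(3·9 + 4) = 272/31; p² − 77·q² = 73984 − 73997 = -13.
  k = 5: m = 5, d = 13, a = ⌊(8 + 5)/13⌋ = 1; p/q = (1·272 + 79)/(1·31 + 9) = 351/40; p² − 77·q² = 123201 − 123200 = 1.
  The first convergent with p² − 77·q² = 1 gives the fundamental solution (x₁, y₁) = (351, 40).
Step 2: Apply the recurrence (x_{n+1}, y_{n+1}) = (x₁x_n + 77y₁y_n, x₁y_n + y₁x_n) repeatedly.
  From (x_1, y_1) = (351, 40): x_2 = 351·351 + 77·40·40 = 246401; y_2 = 351·40 + 40·351 = 28080.
  From (x_2, y_2) = (246401, 28080): x_3 = 351·246401 + 77·40·28080 = 172973151; y_3 = 351·28080 + 40·246401 = 19712120.
  From (x_3, y_3) = (172973151, 19712120): x_4 = 351·172973151 + 77·40·19712120 = 121426905601; y_4 = 351·19712120 + 40·172973151 = 13837880160.
Step 3: Verify x_4² - 77·y_4² = 14744493403834165171201 - 14744493403834165171200 = 1 (should be 1). ✓

(x_1, y_1) = (351, 40); (x_4, y_4) = (121426905601, 13837880160).


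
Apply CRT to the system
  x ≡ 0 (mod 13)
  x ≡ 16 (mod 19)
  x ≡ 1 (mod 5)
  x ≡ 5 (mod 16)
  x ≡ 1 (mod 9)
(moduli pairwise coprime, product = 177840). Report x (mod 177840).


Product of moduli M = 13 · 19 · 5 · 16 · 9 = 177840.
Merge one congruence at a time:
  Start: x ≡ 0 (mod 13).
  Combine with x ≡ 16 (mod 19); new modulus lcm = 247.
    Write x = 0 + 13·t and substitute into x ≡ 16 (mod 19): 13·t ≡ 16 − 0 = 16 (mod 19).
    The inverse of 13 mod 19 is 3 (since 13·3 = 39 = 2·19 + 1), so t ≡ 3·16 = 48 ≡ 10 (mod 19).
    Then x = 0 + 13·10 = 130, valid modulo lcm(13, 19) = 247: x ≡ 130 (mod 247).
  Combine with x ≡ 1 (mod 5); new modulus lcm = 1235.
    Write x = 130 + 247·t and substitute into x ≡ 1 (mod 5): 247·t ≡ 1 − 130 = -129 (mod 5).
    Reduce coefficients mod 5: 2·t ≡ 1 (mod 5).
    The inverse of 2 mod 5 is 3 (since 2·3 = 6 = 1·5 + 1), so t ≡ 3·1 = 3 ≡ 3 (mod 5).
    Then x = 130 + 247·3 = 871, valid modulo lcm(247, 5) = 1235: x ≡ 871 (mod 1235).
  Combine with x ≡ 5 (mod 16); new modulus lcm = 19760.
    Write x = 871 + 1235·t and substitute into x ≡ 5 (mod 16): 1235·t ≡ 5 − 871 = -866 (mod 16).
    Reduce coefficients mod 16: 3·t ≡ 14 (mod 16).
    The inverse of 3 mod 16 is 11 (since 3·11 = 33 = 2·16 + 1), so t ≡ 11·14 = 154 ≡ 10 (mod 16).
    Then x = 871 + 1235·10 = 13221, valid modulo lcm(1235, 16) = 19760: x ≡ 13221 (mod 19760).
  Combine with x ≡ 1 (mod 9); new modulus lcm = 177840.
    Write x = 13221 + 19760·t and substitute into x ≡ 1 (mod 9): 19760·t ≡ 1 − 13221 = -13220 (mod 9).
    Reduce coefficients mod 9: 5·t ≡ 1 (mod 9).
    The inverse of 5 mod 9 is 2 (since 5·2 = 10 = 1·9 + 1), so t ≡ 2·1 = 2 ≡ 2 (mod 9).
    Then x = 13221 + 19760·2 = 52741, valid modulo lcm(19760, 9) = 177840: x ≡ 52741 (mod 177840).
Verify against each original: 52741 mod 13 = 0, 52741 mod 19 = 16, 52741 mod 5 = 1, 52741 mod 16 = 5, 52741 mod 9 = 1.

x ≡ 52741 (mod 177840).


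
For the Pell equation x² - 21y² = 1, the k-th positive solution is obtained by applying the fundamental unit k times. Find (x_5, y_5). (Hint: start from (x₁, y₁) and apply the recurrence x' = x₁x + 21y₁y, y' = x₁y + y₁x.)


Step 1: Find the fundamental solution (x₁, y₁) of x² - 21y² = 1.
  Expand √21 as a continued fraction. a₀ = ⌊√21⌋ = 4; iterate m_{k+1} = d_k·a_k − m_k, d_{k+1} = (21 − m_{k+1}²)/d_k, a_{k+1} = ⌊(a₀ + m_{k+1})/d_{k+1}⌋ (starting m₀ = 0, d₀ = 1), with convergents p_k = a_k·p_{k-1} + p_{k-2}, q_k = a_k·q_{k-1} + q_{k-2} (p₋₁ = 1, q₋₁ = 0):
  k = 0: a₀ = 4; p₀/q₀ = 4/1; p₀² − 21·q₀² = 16 − 21 = -5.
  k = 1: m = 4, d = 5, a = ⌊(4 + 4)/5⌋ = 1; p/q = (1·4 + 1)/(1·1 + 0) = 5/1; p² − 21·q² = 25 − 21 = 4.
  k = 2: m = 1, d = 4, a = ⌊(4 + 1)/4⌋ = 1; p/q = (1·5 + 4)/(1·1 + 1) = 9/2; p² − 21·q² = 81 − 84 = -3.
  k = 3: m = 3, d = 3, a = ⌊(4 + 3)/3⌋ = 2; p/q = (2·9 + 5)/(2·2 + 1) = 23/5; p² − 21·q² = 529 − 525 = 4.
  k = 4: m = 3, d = 4, a = ⌊(4 + 3)/4⌋ = 1; p/q = (1·23 + 9)/(1·5 + 2) = 32/7; p² − 21·q² = 1024 − 1029 = -5.
  k = 5: m = 1, d = 5, a = ⌊(4 + 1)/5⌋ = 1; p/q = (1·32 + 23)/(1·7 + 5) = 55/12; p² − 21·q² = 3025 − 3024 = 1.
  The first convergent with p² − 21·q² = 1 gives the fundamental solution (x₁, y₁) = (55, 12).
Step 2: Apply the recurrence (x_{n+1}, y_{n+1}) = (x₁x_n + 21y₁y_n, x₁y_n + y₁x_n) repeatedly.
  From (x_1, y_1) = (55, 12): x_2 = 55·55 + 21·12·12 = 6049; y_2 = 55·12 + 12·55 = 1320.
  From (x_2, y_2) = (6049, 1320): x_3 = 55·6049 + 21·12·1320 = 665335; y_3 = 55·1320 + 12·6049 = 145188.
  From (x_3, y_3) = (665335, 145188): x_4 = 55·665335 + 21·12·145188 = 73180801; y_4 = 55·145188 + 12·665335 = 15969360.
  From (x_4, y_4) = (73180801, 15969360): x_5 = 55·73180801 + 21·12·15969360 = 8049222775; y_5 = 55·15969360 + 12·73180801 = 1756484412.
Step 3: Verify x_5² - 21·y_5² = 64789987281578700625 - 64789987281578700624 = 1 (should be 1). ✓

(x_1, y_1) = (55, 12); (x_5, y_5) = (8049222775, 1756484412).


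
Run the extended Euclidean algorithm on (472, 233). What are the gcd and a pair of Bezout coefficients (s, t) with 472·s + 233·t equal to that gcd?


Euclidean algorithm on (472, 233) — divide until remainder is 0:
  472 = 2 · 233 + 6
  233 = 38 · 6 + 5
  6 = 1 · 5 + 1
  5 = 5 · 1 + 0
gcd(472, 233) = 1.
Track Bezout coefficients alongside the remainders: start with r₀ = 472 = a·1 + b·0 (s = 1, t = 0) and r₁ = 233 = a·0 + b·1 (s = 0, t = 1); each new remainder r_{k+1} = r_{k-1} − q_k·r_k inherits s_{k+1} = s_{k-1} − q_k·s_k, t_{k+1} = t_{k-1} − q_k·t_k, so r_k = a·s_k + b·t_k at every step:
  q = 2: r = 6, s = 1 − 2·0 = 1, t = 0 − 2·1 = -2  (check: 472·1 + 233·(-2) = 6)
  q = 38: r = 5, s = 0 − 38·1 = -38, t = 1 − 38·(-2) = 77  (check: 472·(-38) + 233·77 = 5)
  q = 1: r = 1, s = 1 − 1·(-38) = 39, t = -2 − 1·77 = -79  (check: 472·39 + 233·(-79) = 1)
The row with r = 1 (the gcd) gives the Bezout coefficients s = 39, t = -79.
Result: 472 · (39) + 233 · (-79) = 1.

gcd(472, 233) = 1; s = 39, t = -79 (check: 472·39 + 233·(-79) = 1).


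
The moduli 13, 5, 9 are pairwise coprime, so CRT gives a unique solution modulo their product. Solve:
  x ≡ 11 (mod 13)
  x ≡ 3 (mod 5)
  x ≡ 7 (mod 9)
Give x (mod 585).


Moduli 13, 5, 9 are pairwise coprime; by CRT there is a unique solution modulo M = 13 · 5 · 9 = 585.
Solve pairwise, accumulating the modulus:
  Start with x ≡ 11 (mod 13).
  Combine with x ≡ 3 (mod 5): since gcd(13, 5) = 1, we get a unique residue mod 65.
    Write x = 11 + 13·t and substitute into x ≡ 3 (mod 5): 13·t ≡ 3 − 11 = -8 (mod 5).
    Reduce coefficients mod 5: 3·t ≡ 2 (mod 5).
    The inverse of 3 mod 5 is 2 (since 3·2 = 6 = 1·5 + 1), so t ≡ 2·2 = 4 ≡ 4 (mod 5).
    Then x = 11 + 13·4 = 63, valid modulo lcm(13, 5) = 65: x ≡ 63 (mod 65).
  Combine with x ≡ 7 (mod 9): since gcd(65, 9) = 1, we get a unique residue mod 585.
    Write x = 63 + 65·t and substitute into x ≡ 7 (mod 9): 65·t ≡ 7 − 63 = -56 (mod 9).
    Reduce coefficients mod 9: 2·t ≡ 7 (mod 9).
    The inverse of 2 mod 9 is 5 (since 2·5 = 10 = 1·9 + 1), so t ≡ 5·7 = 35 ≡ 8 (mod 9).
    Then x = 63 + 65·8 = 583, valid modulo lcm(65, 9) = 585: x ≡ 583 (mod 585).
Verify: 583 mod 13 = 11 ✓, 583 mod 5 = 3 ✓, 583 mod 9 = 7 ✓.

x ≡ 583 (mod 585).


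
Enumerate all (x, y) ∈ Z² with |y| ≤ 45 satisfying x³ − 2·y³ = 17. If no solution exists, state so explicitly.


The equation is x³ - 2y³ = 17. For fixed y, x³ = 2·y³ + 17, so a solution requires the RHS to be a perfect cube.
Strategy: iterate y from -45 to 45, compute RHS = 2·y³ + 17, and check whether it is a (positive or negative) perfect cube.
Check small values of y:
  y = 0: RHS = 17 is not a perfect cube.
  y = 1: RHS = 19 is not a perfect cube.
  y = -1: RHS = 15 is not a perfect cube.
  y = 2: RHS = 33 is not a perfect cube.
  y = -2: RHS = 1 = (1)³ ⇒ x = 1 works.
  y = 3: RHS = 71 is not a perfect cube.
  y = -3: RHS = -37 is not a perfect cube.
Continuing the search up to |y| = 45 finds no further solutions beyond those listed.
Collected solutions: (1, -2).

Solutions (with |y| ≤ 45): (1, -2).


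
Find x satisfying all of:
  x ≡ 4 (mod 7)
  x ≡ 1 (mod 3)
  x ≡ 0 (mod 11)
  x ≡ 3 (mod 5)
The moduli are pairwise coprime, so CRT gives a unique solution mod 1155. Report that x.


Product of moduli M = 7 · 3 · 11 · 5 = 1155.
Merge one congruence at a time:
  Start: x ≡ 4 (mod 7).
  Combine with x ≡ 1 (mod 3); new modulus lcm = 21.
    Write x = 4 + 7·t and substitute into x ≡ 1 (mod 3): 7·t ≡ 1 − 4 = -3 (mod 3).
    Reduce coefficients mod 3: 1·t ≡ 0 (mod 3).
    So t ≡ 0 (mod 3).
    Then x = 4 + 7·0 = 4, valid modulo lcm(7, 3) = 21: x ≡ 4 (mod 21).
  Combine with x ≡ 0 (mod 11); new modulus lcm = 231.
    Write x = 4 + 21·t and substitute into x ≡ 0 (mod 11): 21·t ≡ 0 − 4 = -4 (mod 11).
    Reduce coefficients mod 11: 10·t ≡ 7 (mod 11).
    The inverse of 10 mod 11 is 10 (since 10·10 = 100 = 9·11 + 1), so t ≡ 10·7 = 70 ≡ 4 (mod 11).
    Then x = 4 + 21·4 = 88, valid modulo lcm(21, 11) = 231: x ≡ 88 (mod 231).
  Combine with x ≡ 3 (mod 5); new modulus lcm = 1155.
    Write x = 88 + 231·t and substitute into x ≡ 3 (mod 5): 231·t ≡ 3 − 88 = -85 (mod 5).
    Reduce coefficients mod 5: 1·t ≡ 0 (mod 5).
    So t ≡ 0 (mod 5).
    Then x = 88 + 231·0 = 88, valid modulo lcm(231, 5) = 1155: x ≡ 88 (mod 1155).
Verify against each original: 88 mod 7 = 4, 88 mod 3 = 1, 88 mod 11 = 0, 88 mod 5 = 3.

x ≡ 88 (mod 1155).


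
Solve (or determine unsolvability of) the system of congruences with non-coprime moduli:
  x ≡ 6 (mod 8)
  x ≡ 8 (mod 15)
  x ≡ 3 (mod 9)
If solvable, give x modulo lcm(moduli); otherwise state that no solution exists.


Moduli 8, 15, 9 are not pairwise coprime, so CRT works modulo lcm(m_i) when all pairwise compatibility conditions hold.
Pairwise compatibility: gcd(m_i, m_j) must divide a_i - a_j for every pair.
Merge one congruence at a time:
  Start: x ≡ 6 (mod 8).
  Combine with x ≡ 8 (mod 15): gcd(8, 15) = 1; 8 - 6 = 2, which IS divisible by 1, so compatible.
    Write x = 6 + 8·t and substitute into x ≡ 8 (mod 15): 8·t ≡ 8 − 6 = 2 (mod 15).
    The inverse of 8 mod 15 is 2 (since 8·2 = 16 = 1·15 + 1), so t ≡ 2·2 = 4 ≡ 4 (mod 15).
    Then x = 6 + 8·4 = 38, valid modulo lcm(8, 15) = 120: x ≡ 38 (mod 120).
  Combine with x ≡ 3 (mod 9): gcd(120, 9) = 3, and 3 - 38 = -35 is NOT divisible by 3.
    ⇒ system is inconsistent (no integer solution).

No solution (the system is inconsistent).


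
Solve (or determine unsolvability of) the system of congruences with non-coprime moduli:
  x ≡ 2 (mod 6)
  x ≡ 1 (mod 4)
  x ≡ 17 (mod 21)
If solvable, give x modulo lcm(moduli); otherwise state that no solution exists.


Moduli 6, 4, 21 are not pairwise coprime, so CRT works modulo lcm(m_i) when all pairwise compatibility conditions hold.
Pairwise compatibility: gcd(m_i, m_j) must divide a_i - a_j for every pair.
Merge one congruence at a time:
  Start: x ≡ 2 (mod 6).
  Combine with x ≡ 1 (mod 4): gcd(6, 4) = 2, and 1 - 2 = -1 is NOT divisible by 2.
    ⇒ system is inconsistent (no integer solution).

No solution (the system is inconsistent).


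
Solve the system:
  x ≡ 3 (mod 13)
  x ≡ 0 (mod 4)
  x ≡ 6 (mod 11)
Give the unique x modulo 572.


Moduli 13, 4, 11 are pairwise coprime; by CRT there is a unique solution modulo M = 13 · 4 · 11 = 572.
Solve pairwise, accumulating the modulus:
  Start with x ≡ 3 (mod 13).
  Combine with x ≡ 0 (mod 4): since gcd(13, 4) = 1, we get a unique residue mod 52.
    Write x = 3 + 13·t and substitute into x ≡ 0 (mod 4): 13·t ≡ 0 − 3 = -3 (mod 4).
    Reduce coefficients mod 4: 1·t ≡ 1 (mod 4).
    So t ≡ 1 (mod 4).
    Then x = 3 + 13·1 = 16, valid modulo lcm(13, 4) = 52: x ≡ 16 (mod 52).
  Combine with x ≡ 6 (mod 11): since gcd(52, 11) = 1, we get a unique residue mod 572.
    Write x = 16 + 52·t and substitute into x ≡ 6 (mod 11): 52·t ≡ 6 − 16 = -10 (mod 11).
    Reduce coefficients mod 11: 8·t ≡ 1 (mod 11).
    The inverse of 8 mod 11 is 7 (since 8·7 = 56 = 5·11 + 1), so t ≡ 7·1 = 7 ≡ 7 (mod 11).
    Then x = 16 + 52·7 = 380, valid modulo lcm(52, 11) = 572: x ≡ 380 (mod 572).
Verify: 380 mod 13 = 3 ✓, 380 mod 4 = 0 ✓, 380 mod 11 = 6 ✓.

x ≡ 380 (mod 572).


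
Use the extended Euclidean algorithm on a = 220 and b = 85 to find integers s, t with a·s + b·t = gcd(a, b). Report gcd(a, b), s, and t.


Euclidean algorithm on (220, 85) — divide until remainder is 0:
  220 = 2 · 85 + 50
  85 = 1 · 50 + 35
  50 = 1 · 35 + 15
  35 = 2 · 15 + 5
  15 = 3 · 5 + 0
gcd(220, 85) = 5.
Track Bezout coefficients alongside the remainders: start with r₀ = 220 = a·1 + b·0 (s = 1, t = 0) and r₁ = 85 = a·0 + b·1 (s = 0, t = 1); each new remainder r_{k+1} = r_{k-1} − q_k·r_k inherits s_{k+1} = s_{k-1} − q_k·s_k, t_{k+1} = t_{k-1} − q_k·t_k, so r_k = a·s_k + b·t_k at every step:
  q = 2: r = 50, s = 1 − 2·0 = 1, t = 0 − 2·1 = -2  (check: 220·1 + 85·(-2) = 50)
  q = 1: r = 35, s = 0 − 1·1 = -1, t = 1 − 1·(-2) = 3  (check: 220·(-1) + 85·3 = 35)
  q = 1: r = 15, s = 1 − 1·(-1) = 2, t = -2 − 1·3 = -5  (check: 220·2 + 85·(-5) = 15)
  q = 2: r = 5, s = -1 − 2·2 = -5, t = 3 − 2·(-5) = 13  (check: 220·(-5) + 85·13 = 5)
The row with r = 5 (the gcd) gives the Bezout coefficients s = -5, t = 13.
Result: 220 · (-5) + 85 · (13) = 5.

gcd(220, 85) = 5; s = -5, t = 13 (check: 220·(-5) + 85·13 = 5).


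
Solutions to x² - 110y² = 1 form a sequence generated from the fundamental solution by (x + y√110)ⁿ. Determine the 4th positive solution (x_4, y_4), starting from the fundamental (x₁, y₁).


Step 1: Find the fundamental solution (x₁, y₁) of x² - 110y² = 1.
  Expand √110 as a continued fraction. a₀ = ⌊√110⌋ = 10; iterate m_{k+1} = d_k·a_k − m_k, d_{k+1} = (110 − m_{k+1}²)/d_k, a_{k+1} = ⌊(a₀ + m_{k+1})/d_{k+1}⌋ (starting m₀ = 0, d₀ = 1), with convergents p_k = a_k·p_{k-1} + p_{k-2}, q_k = a_k·q_{k-1} + q_{k-2} (p₋₁ = 1, q₋₁ = 0):
  k = 0: a₀ = 10; p₀/q₀ = 10/1; p₀² − 110·q₀² = 100 − 110 = -10.
  k = 1: m = 10, d = 10, a = ⌊(10 + 10)/10⌋ = 2; p/q = (2·10 + 1)/(2·1 + 0) = 21/2; p² − 110·q² = 441 − 440 = 1.
  The first convergent with p² − 110·q² = 1 gives the fundamental solution (x₁, y₁) = (21, 2).
Step 2: Apply the recurrence (x_{n+1}, y_{n+1}) = (x₁x_n + 110y₁y_n, x₁y_n + y₁x_n) repeatedly.
  From (x_1, y_1) = (21, 2): x_2 = 21·21 + 110·2·2 = 881; y_2 = 21·2 + 2·21 = 84.
  From (x_2, y_2) = (881, 84): x_3 = 21·881 + 110·2·84 = 36981; y_3 = 21·84 + 2·881 = 3526.
  From (x_3, y_3) = (36981, 3526): x_4 = 21·36981 + 110·2·3526 = 1552321; y_4 = 21·3526 + 2·36981 = 148008.
Step 3: Verify x_4² - 110·y_4² = 2409700487041 - 2409700487040 = 1 (should be 1). ✓

(x_1, y_1) = (21, 2); (x_4, y_4) = (1552321, 148008).


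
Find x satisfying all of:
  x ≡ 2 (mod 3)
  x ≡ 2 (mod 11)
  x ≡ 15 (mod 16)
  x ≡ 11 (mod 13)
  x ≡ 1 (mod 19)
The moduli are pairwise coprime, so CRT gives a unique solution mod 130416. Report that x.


Product of moduli M = 3 · 11 · 16 · 13 · 19 = 130416.
Merge one congruence at a time:
  Start: x ≡ 2 (mod 3).
  Combine with x ≡ 2 (mod 11); new modulus lcm = 33.
    Write x = 2 + 3·t and substitute into x ≡ 2 (mod 11): 3·t ≡ 2 − 2 = 0 (mod 11).
    The inverse of 3 mod 11 is 4 (since 3·4 = 12 = 1·11 + 1), so t ≡ 4·0 = 0 ≡ 0 (mod 11).
    Then x = 2 + 3·0 = 2, valid modulo lcm(3, 11) = 33: x ≡ 2 (mod 33).
  Combine with x ≡ 15 (mod 16); new modulus lcm = 528.
    Write x = 2 + 33·t and substitute into x ≡ 15 (mod 16): 33·t ≡ 15 − 2 = 13 (mod 16).
    Reduce coefficients mod 16: 1·t ≡ 13 (mod 16).
    So t ≡ 13 (mod 16).
    Then x = 2 + 33·13 = 431, valid modulo lcm(33, 16) = 528: x ≡ 431 (mod 528).
  Combine with x ≡ 11 (mod 13); new modulus lcm = 6864.
    Write x = 431 + 528·t and substitute into x ≡ 11 (mod 13): 528·t ≡ 11 − 431 = -420 (mod 13).
    Reduce coefficients mod 13: 8·t ≡ 9 (mod 13).
    The inverse of 8 mod 13 is 5 (since 8·5 = 40 = 3·13 + 1), so t ≡ 5·9 = 45 ≡ 6 (mod 13).
    Then x = 431 + 528·6 = 3599, valid modulo lcm(528, 13) = 6864: x ≡ 3599 (mod 6864).
  Combine with x ≡ 1 (mod 19); new modulus lcm = 130416.
    Write x = 3599 + 6864·t and substitute into x ≡ 1 (mod 19): 6864·t ≡ 1 − 3599 = -3598 (mod 19).
    Reduce coefficients mod 19: 5·t ≡ 12 (mod 19).
    The inverse of 5 mod 19 is 4 (since 5·4 = 20 = 1·19 + 1), so t ≡ 4·12 = 48 ≡ 10 (mod 19).
    Then x = 3599 + 6864·10 = 72239, valid modulo lcm(6864, 19) = 130416: x ≡ 72239 (mod 130416).
Verify against each original: 72239 mod 3 = 2, 72239 mod 11 = 2, 72239 mod 16 = 15, 72239 mod 13 = 11, 72239 mod 19 = 1.

x ≡ 72239 (mod 130416).


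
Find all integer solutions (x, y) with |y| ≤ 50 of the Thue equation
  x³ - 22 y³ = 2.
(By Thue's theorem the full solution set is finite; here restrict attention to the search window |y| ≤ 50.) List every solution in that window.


The equation is x³ - 22y³ = 2. For fixed y, x³ = 22·y³ + 2, so a solution requires the RHS to be a perfect cube.
Strategy: iterate y from -50 to 50, compute RHS = 22·y³ + 2, and check whether it is a (positive or negative) perfect cube.
Check small values of y:
  y = 0: RHS = 2 is not a perfect cube.
  y = 1: RHS = 24 is not a perfect cube.
  y = -1: RHS = -20 is not a perfect cube.
  y = 2: RHS = 178 is not a perfect cube.
  y = -2: RHS = -174 is not a perfect cube.
  y = 3: RHS = 596 is not a perfect cube.
  y = -3: RHS = -592 is not a perfect cube.
Continuing the search up to |y| = 50 finds no solutions either.
No (x, y) in the scanned range satisfies the equation.

No integer solutions with |y| ≤ 50.


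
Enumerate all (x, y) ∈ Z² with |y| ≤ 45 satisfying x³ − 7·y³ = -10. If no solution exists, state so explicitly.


The equation is x³ - 7y³ = -10. For fixed y, x³ = 7·y³ − 10, so a solution requires the RHS to be a perfect cube.
Strategy: iterate y from -45 to 45, compute RHS = 7·y³ − 10, and check whether it is a (positive or negative) perfect cube.
Check small values of y:
  y = 0: RHS = -10 is not a perfect cube.
  y = 1: RHS = -3 is not a perfect cube.
  y = -1: RHS = -17 is not a perfect cube.
  y = 2: RHS = 46 is not a perfect cube.
  y = -2: RHS = -66 is not a perfect cube.
  y = 3: RHS = 179 is not a perfect cube.
  y = -3: RHS = -199 is not a perfect cube.
Continuing the search up to |y| = 45 finds no solutions either.
No (x, y) in the scanned range satisfies the equation.

No integer solutions with |y| ≤ 45.


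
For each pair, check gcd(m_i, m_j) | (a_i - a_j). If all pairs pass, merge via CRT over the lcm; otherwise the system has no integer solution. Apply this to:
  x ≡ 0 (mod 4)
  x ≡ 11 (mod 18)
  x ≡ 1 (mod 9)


Moduli 4, 18, 9 are not pairwise coprime, so CRT works modulo lcm(m_i) when all pairwise compatibility conditions hold.
Pairwise compatibility: gcd(m_i, m_j) must divide a_i - a_j for every pair.
Merge one congruence at a time:
  Start: x ≡ 0 (mod 4).
  Combine with x ≡ 11 (mod 18): gcd(4, 18) = 2, and 11 - 0 = 11 is NOT divisible by 2.
    ⇒ system is inconsistent (no integer solution).

No solution (the system is inconsistent).


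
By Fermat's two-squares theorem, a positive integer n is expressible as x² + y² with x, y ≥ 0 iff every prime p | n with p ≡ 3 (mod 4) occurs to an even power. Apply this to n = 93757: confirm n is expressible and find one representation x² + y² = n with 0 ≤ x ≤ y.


Step 1: Factor n = 93757 = 29 · 53 · 61.
Step 2: Check the mod-4 condition on each prime factor: 29 ≡ 1 (mod 4), exponent 1; 53 ≡ 1 (mod 4), exponent 1; 61 ≡ 1 (mod 4), exponent 1.
All primes ≡ 3 (mod 4) appear to even exponent (or don't appear), so by the two-squares theorem n IS expressible as a sum of two squares.
Step 3: Build a representation. Here n = 29 · 53 · 61 is a product of primes ≡ 1 (mod 4). Each prime p ≡ 1 (mod 4) is itself a sum of two squares; find a² by testing p − a² for a perfect square:
  29: 29 − 1² = 28, 29 − 2² = 25 = 5² ⇒ 29 = 2² + 5².
  53: 53 − 1² = 52, 53 − 2² = 49 = 7² ⇒ 53 = 2² + 7².
  61: 61 − 1² = 60, 61 − 2² = 57, 61 − 3² = 52, 61 − 4² = 45, 61 − 5² = 36 = 6² ⇒ 61 = 5² + 6².
  Combine using the Brahmagupta–Fibonacci identity (a² + b²)(c² + d²) = (ac − bd)² + (ad + bc)² = (ac + bd)² + (ad − bc)²:
  29 · 53 = 1537: from (2² + 5²)(2² + 7²), take (2·2 − 5·7, 2·7 + 5·2) = (4 − 35, 14 + 10) = (-31, 24); dropping signs (only squares matter) gives (31, 24); check 31² + 24² = 961 + 576 = 1537 ✓.
  1537 · 61 = 93757: from (31² + 24²)(5² + 6²), take (31·5 − 24·6, 31·6 + 24·5) = (155 − 144, 186 + 120) = (11, 306); check 11² + 306² = 121 + 93636 = 93757 ✓.
Step 4: Order so x ≤ y and verify: 11² + 306² = 121 + 93636 = 93757 = n. ✓

n = 93757 = 11² + 306² (one valid representation with x ≤ y).


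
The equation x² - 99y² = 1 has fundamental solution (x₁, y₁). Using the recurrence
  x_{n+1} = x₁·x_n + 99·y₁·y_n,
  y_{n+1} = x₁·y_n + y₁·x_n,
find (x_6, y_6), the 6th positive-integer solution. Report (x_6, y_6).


Step 1: Find the fundamental solution (x₁, y₁) of x² - 99y² = 1.
  Expand √99 as a continued fraction. a₀ = ⌊√99⌋ = 9; iterate m_{k+1} = d_k·a_k − m_k, d_{k+1} = (99 − m_{k+1}²)/d_k, a_{k+1} = ⌊(a₀ + m_{k+1})/d_{k+1}⌋ (starting m₀ = 0, d₀ = 1), with convergents p_k = a_k·p_{k-1} + p_{k-2}, q_k = a_k·q_{k-1} + q_{k-2} (p₋₁ = 1, q₋₁ = 0):
  k = 0: a₀ = 9; p₀/q₀ = 9/1; p₀² − 99·q₀² = 81 − 99 = -18.
  k = 1: m = 9, d = 18, a = ⌊(9 + 9)/18⌋ = 1; p/q = (1·9 + 1)/(1·1 + 0) = 10/1; p² − 99·q² = 100 − 99 = 1.
  The first convergent with p² − 99·q² = 1 gives the fundamental solution (x₁, y₁) = (10, 1).
Step 2: Apply the recurrence (x_{n+1}, y_{n+1}) = (x₁x_n + 99y₁y_n, x₁y_n + y₁x_n) repeatedly.
  From (x_1, y_1) = (10, 1): x_2 = 10·10 + 99·1·1 = 199; y_2 = 10·1 + 1·10 = 20.
  From (x_2, y_2) = (199, 20): x_3 = 10·199 + 99·1·20 = 3970; y_3 = 10·20 + 1·199 = 399.
  From (x_3, y_3) = (3970, 399): x_4 = 10·3970 + 99·1·399 = 79201; y_4 = 10·399 + 1·3970 = 7960.
  From (x_4, y_4) = (79201, 7960): x_5 = 10·79201 + 99·1·7960 = 1580050; y_5 = 10·7960 + 1·79201 = 158801.
  From (x_5, y_5) = (1580050, 158801): x_6 = 10·1580050 + 99·1·158801 = 31521799; y_6 = 10·158801 + 1·1580050 = 3168060.
Step 3: Verify x_6² - 99·y_6² = 993623812196401 - 993623812196400 = 1 (should be 1). ✓

(x_1, y_1) = (10, 1); (x_6, y_6) = (31521799, 3168060).


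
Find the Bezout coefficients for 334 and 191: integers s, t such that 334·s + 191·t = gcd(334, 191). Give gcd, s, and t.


Euclidean algorithm on (334, 191) — divide until remainder is 0:
  334 = 1 · 191 + 143
  191 = 1 · 143 + 48
  143 = 2 · 48 + 47
  48 = 1 · 47 + 1
  47 = 47 · 1 + 0
gcd(334, 191) = 1.
Track Bezout coefficients alongside the remainders: start with r₀ = 334 = a·1 + b·0 (s = 1, t = 0) and r₁ = 191 = a·0 + b·1 (s = 0, t = 1); each new remainder r_{k+1} = r_{k-1} − q_k·r_k inherits s_{k+1} = s_{k-1} − q_k·s_k, t_{k+1} = t_{k-1} − q_k·t_k, so r_k = a·s_k + b·t_k at every step:
  q = 1: r = 143, s = 1 − 1·0 = 1, t = 0 − 1·1 = -1  (check: 334·1 + 191·(-1) = 143)
  q = 1: r = 48, s = 0 − 1·1 = -1, t = 1 − 1·(-1) = 2  (check: 334·(-1) + 191·2 = 48)
  q = 2: r = 47, s = 1 − 2·(-1) = 3, t = -1 − 2·2 = -5  (check: 334·3 + 191·(-5) = 47)
  q = 1: r = 1, s = -1 − 1·3 = -4, t = 2 − 1·(-5) = 7  (check: 334·(-4) + 191·7 = 1)
The row with r = 1 (the gcd) gives the Bezout coefficients s = -4, t = 7.
Result: 334 · (-4) + 191 · (7) = 1.

gcd(334, 191) = 1; s = -4, t = 7 (check: 334·(-4) + 191·7 = 1).


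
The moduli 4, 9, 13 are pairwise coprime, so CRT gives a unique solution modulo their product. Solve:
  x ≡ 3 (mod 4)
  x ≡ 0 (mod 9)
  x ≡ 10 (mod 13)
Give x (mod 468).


Moduli 4, 9, 13 are pairwise coprime; by CRT there is a unique solution modulo M = 4 · 9 · 13 = 468.
Solve pairwise, accumulating the modulus:
  Start with x ≡ 3 (mod 4).
  Combine with x ≡ 0 (mod 9): since gcd(4, 9) = 1, we get a unique residue mod 36.
    Write x = 3 + 4·t and substitute into x ≡ 0 (mod 9): 4·t ≡ 0 − 3 = -3 (mod 9).
    Reduce coefficients mod 9: 4·t ≡ 6 (mod 9).
    The inverse of 4 mod 9 is 7 (since 4·7 = 28 = 3·9 + 1), so t ≡ 7·6 = 42 ≡ 6 (mod 9).
    Then x = 3 + 4·6 = 27, valid modulo lcm(4, 9) = 36: x ≡ 27 (mod 36).
  Combine with x ≡ 10 (mod 13): since gcd(36, 13) = 1, we get a unique residue mod 468.
    Write x = 27 + 36·t and substitute into x ≡ 10 (mod 13): 36·t ≡ 10 − 27 = -17 (mod 13).
    Reduce coefficients mod 13: 10·t ≡ 9 (mod 13).
    The inverse of 10 mod 13 is 4 (since 10·4 = 40 = 3·13 + 1), so t ≡ 4·9 = 36 ≡ 10 (mod 13).
    Then x = 27 + 36·10 = 387, valid modulo lcm(36, 13) = 468: x ≡ 387 (mod 468).
Verify: 387 mod 4 = 3 ✓, 387 mod 9 = 0 ✓, 387 mod 13 = 10 ✓.

x ≡ 387 (mod 468).


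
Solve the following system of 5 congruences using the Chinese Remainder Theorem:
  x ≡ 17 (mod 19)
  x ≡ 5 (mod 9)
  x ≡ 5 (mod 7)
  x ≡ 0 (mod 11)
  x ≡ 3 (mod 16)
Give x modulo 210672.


Product of moduli M = 19 · 9 · 7 · 11 · 16 = 210672.
Merge one congruence at a time:
  Start: x ≡ 17 (mod 19).
  Combine with x ≡ 5 (mod 9); new modulus lcm = 171.
    Write x = 17 + 19·t and substitute into x ≡ 5 (mod 9): 19·t ≡ 5 − 17 = -12 (mod 9).
    Reduce coefficients mod 9: 1·t ≡ 6 (mod 9).
    So t ≡ 6 (mod 9).
    Then x = 17 + 19·6 = 131, valid modulo lcm(19, 9) = 171: x ≡ 131 (mod 171).
  Combine with x ≡ 5 (mod 7); new modulus lcm = 1197.
    Write x = 131 + 171·t and substitute into x ≡ 5 (mod 7): 171·t ≡ 5 − 131 = -126 (mod 7).
    Reduce coefficients mod 7: 3·t ≡ 0 (mod 7).
    The inverse of 3 mod 7 is 5 (since 3·5 = 15 = 2·7 + 1), so t ≡ 5·0 = 0 ≡ 0 (mod 7).
    Then x = 131 + 171·0 = 131, valid modulo lcm(171, 7) = 1197: x ≡ 131 (mod 1197).
  Combine with x ≡ 0 (mod 11); new modulus lcm = 13167.
    Write x = 131 + 1197·t and substitute into x ≡ 0 (mod 11): 1197·t ≡ 0 − 131 = -131 (mod 11).
    Reduce coefficients mod 11: 9·t ≡ 1 (mod 11).
    The inverse of 9 mod 11 is 5 (since 9·5 = 45 = 4·11 + 1), so t ≡ 5·1 = 5 ≡ 5 (mod 11).
    Then x = 131 + 1197·5 = 6116, valid modulo lcm(1197, 11) = 13167: x ≡ 6116 (mod 13167).
  Combine with x ≡ 3 (mod 16); new modulus lcm = 210672.
    Write x = 6116 + 13167·t and substitute into x ≡ 3 (mod 16): 13167·t ≡ 3 − 6116 = -6113 (mod 16).
    Reduce coefficients mod 16: 15·t ≡ 15 (mod 16).
    The inverse of 15 mod 16 is 15 (since 15·15 = 225 = 14·16 + 1), so t ≡ 15·15 = 225 ≡ 1 (mod 16).
    Then x = 6116 + 13167·1 = 19283, valid modulo lcm(13167, 16) = 210672: x ≡ 19283 (mod 210672).
Verify against each original: 19283 mod 19 = 17, 19283 mod 9 = 5, 19283 mod 7 = 5, 19283 mod 11 = 0, 19283 mod 16 = 3.

x ≡ 19283 (mod 210672).


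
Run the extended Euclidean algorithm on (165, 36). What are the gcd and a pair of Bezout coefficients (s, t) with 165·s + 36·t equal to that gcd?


Euclidean algorithm on (165, 36) — divide until remainder is 0:
  165 = 4 · 36 + 21
  36 = 1 · 21 + 15
  21 = 1 · 15 + 6
  15 = 2 · 6 + 3
  6 = 2 · 3 + 0
gcd(165, 36) = 3.
Track Bezout coefficients alongside the remainders: start with r₀ = 165 = a·1 + b·0 (s = 1, t = 0) and r₁ = 36 = a·0 + b·1 (s = 0, t = 1); each new remainder r_{k+1} = r_{k-1} − q_k·r_k inherits s_{k+1} = s_{k-1} − q_k·s_k, t_{k+1} = t_{k-1} − q_k·t_k, so r_k = a·s_k + b·t_k at every step:
  q = 4: r = 21, s = 1 − 4·0 = 1, t = 0 − 4·1 = -4  (check: 165·1 + 36·(-4) = 21)
  q = 1: r = 15, s = 0 − 1·1 = -1, t = 1 − 1·(-4) = 5  (check: 165·(-1) + 36·5 = 15)
  q = 1: r = 6, s = 1 − 1·(-1) = 2, t = -4 − 1·5 = -9  (check: 165·2 + 36·(-9) = 6)
  q = 2: r = 3, s = -1 − 2·2 = -5, t = 5 − 2·(-9) = 23  (check: 165·(-5) + 36·23 = 3)
The row with r = 3 (the gcd) gives the Bezout coefficients s = -5, t = 23.
Result: 165 · (-5) + 36 · (23) = 3.

gcd(165, 36) = 3; s = -5, t = 23 (check: 165·(-5) + 36·23 = 3).
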